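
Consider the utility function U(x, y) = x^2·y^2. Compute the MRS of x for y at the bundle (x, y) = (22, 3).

MRS = 3/22

MU_x = 2·x·y^2 and MU_y = 2·x^2·y.
MRS = MU_x/MU_y = y/x.
At (22, 3): MRS = 3/22.
The indifference curve has slope −3/22 at this bundle.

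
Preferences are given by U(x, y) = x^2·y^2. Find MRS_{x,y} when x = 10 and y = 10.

MU_x = 2·x·y^2 and MU_y = 2·x^2·y.
MRS = MU_x/MU_y = y/x.
At (10, 10): MRS = 1.
So at (10, 10) the consumer would give up 1 units of y for one more unit of x.

MRS = 1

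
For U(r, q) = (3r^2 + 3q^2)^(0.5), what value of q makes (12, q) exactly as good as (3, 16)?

q = 11

U depends on (r, q) only through S = 3r^2 + 3q^2, so equal utility means equal S. At (3, 16): S = 795.
With r = 12: 3·12^2 = 432, so 3q^2 = 795 − 432 = 363, i.e. q^2 = 121.
Hence q = √121 = 11.
Check: U(12, 11) = 28.1957.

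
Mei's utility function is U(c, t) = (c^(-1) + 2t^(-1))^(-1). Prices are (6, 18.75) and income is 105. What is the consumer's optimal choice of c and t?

c* = 5, t* = 4

For CES with ρ = -1, MRS = (1/2)·(t/c)^2.
Tangency: set MRS = p_c/p_t = 6/18.75 = 8/25.
So (t/c)^2 = 16/25; taking the square root, t/c = 0.8, i.e. t = 0.8·c.
Substitute into the budget 6·c + 18.75·t = 105: 21·c = 105, so c* = 5 and t* = 0.8·5 = 4.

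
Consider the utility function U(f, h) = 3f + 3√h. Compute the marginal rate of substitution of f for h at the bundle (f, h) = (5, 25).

MU_f = 3, MU_h = 3/(2√h).
MRS = 3 ÷ (3/(2√h)).
At (5, 25): MRS = 10.
The indifference curve has slope −10 at this bundle.

MRS = 10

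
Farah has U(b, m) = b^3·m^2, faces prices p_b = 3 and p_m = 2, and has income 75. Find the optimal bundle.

b* = 15, m* = 15

MU_b = 3·b^2·m^2 and MU_m = 2·b^3·m.
MRS = MU_b/MU_m = (3/2)·m/b.
Tangency: set MRS = p_b/p_m = 3/2 = 1.5.
So (3/2)·m/b = 1.5, i.e. m = b.
Substitute into the budget 3·b + 2·m = 75: 5·b = 75, so b* = 15.
Then m* = 15.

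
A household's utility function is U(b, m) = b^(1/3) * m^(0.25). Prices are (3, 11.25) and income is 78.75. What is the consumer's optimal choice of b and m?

MU_b = 1/3·b^(-2/3)·m^(0.25) and MU_m = 0.25·b^(1/3)·m^(-0.75).
MRS = MU_b/MU_m = (4/3)·m/b.
Tangency: set MRS = p_b/p_m = 3/11.25 = 4/15.
So (4/3)·m/b = 4/15, i.e. m = 0.2·b.
Substitute into the budget 3·b + 11.25·m = 78.75: 5.25·b = 78.75, so b* = 15.
Then m* = 0.2·15 = 3.

b* = 15, m* = 3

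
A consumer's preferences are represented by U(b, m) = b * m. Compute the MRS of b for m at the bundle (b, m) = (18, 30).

MRS = 5/3

MU_b = m and MU_m = b.
MRS = MU_b/MU_m = m/b.
At (18, 30): MRS = 5/3.
So at (18, 30) the consumer would give up 5/3 units of m for one more unit of b.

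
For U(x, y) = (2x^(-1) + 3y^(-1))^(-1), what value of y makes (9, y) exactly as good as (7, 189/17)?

U depends on (x, y) only through S = 2x^(-1) + 3y^(-1), so equal utility means equal S. At (7, 189/17): S = 5/9.
With x = 9: 2·9^(-1) = 2/9, so 3y^(-1) = 5/9 − 2/9 = 1/3, i.e. y^(-1) = 1/9.
Hence y = 1/(1/9) = 9.
Check: U(9, 9) = 1.8.

y = 9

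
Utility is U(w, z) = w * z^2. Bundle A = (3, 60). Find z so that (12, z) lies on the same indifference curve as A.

U(3, 60) = 10800.
Set U(12, z) = 10800 and solve.
With w = 12: z^2 = 10800/12 = 900; taking the square root, z = 30.
Check: U(12, 30) = 10800.

z = 30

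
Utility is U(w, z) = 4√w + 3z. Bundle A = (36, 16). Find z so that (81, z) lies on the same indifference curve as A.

z = 12

U(36, 16) = 72.
Set U(81, z) = 72 and solve.
With w = 81: √81 = 9, so 3z = 72 − 4·9 = 36 and z = 12.
Check: U(81, 12) = 72.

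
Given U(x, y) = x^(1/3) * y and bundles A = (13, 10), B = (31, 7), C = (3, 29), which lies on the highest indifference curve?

Evaluate utility at each bundle:
U(A) = 23.513.
U(B) = 21.990.
U(C) = 41.825.
Highest utility is C, so C ≻ A ≻ B.

Bundle C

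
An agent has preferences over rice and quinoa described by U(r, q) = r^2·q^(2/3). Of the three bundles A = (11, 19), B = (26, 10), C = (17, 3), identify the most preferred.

Bundle B

Evaluate utility at each bundle:
U(A) = 861.564.
U(B) = 3137.714.
U(C) = 601.144.
Highest utility is B, so B ≻ A ≻ C.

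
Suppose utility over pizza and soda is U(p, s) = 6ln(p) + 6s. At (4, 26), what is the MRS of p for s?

MRS = 0.25

MU_p = 6/p, MU_s = 6.
MRS = 6/p ÷ 6.
At (4, 26): MRS = 0.25.
That is, one extra unit of p is worth 0.25 units of s at the margin.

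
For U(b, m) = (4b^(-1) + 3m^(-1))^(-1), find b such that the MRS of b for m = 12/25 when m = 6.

b = 10

For CES with ρ = -1, MRS = (4/3)·(m/b)^2.
Setting (4/3)·(6/b)^2 = 12/25 gives (6/b)^2 = 9/25, so 6/b = 0.6 and b = 10.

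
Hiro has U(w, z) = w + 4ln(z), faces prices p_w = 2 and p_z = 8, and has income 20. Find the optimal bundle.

w* = 6, z* = 1

MU_w = 1, MU_z = 4/z.
MRS = 1 ÷ (4/z).
Tangency: set MRS = p_w/p_z = 2/8 = 0.25.
MRS depends only on z: 0.25·z = 0.25 ⇒ z* = 0.25/0.25 = 1.
From the budget, 2·w = 20 − 8·1 = 12, so w* = 6.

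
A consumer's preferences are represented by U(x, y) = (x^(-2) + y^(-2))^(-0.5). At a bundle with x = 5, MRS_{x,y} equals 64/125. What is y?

y = 4

For CES with ρ = -2, MRS = (y/x)^3.
Setting (y/5)^3 = 64/125 gives y/5 = 0.8 and y = 4.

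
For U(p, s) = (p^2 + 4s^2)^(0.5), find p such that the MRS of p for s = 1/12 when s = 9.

p = 3

For CES with ρ = 2, MRS = (1/4)·(s/p)^(-1).
Setting (1/4)·(9/p)^(-1) = 1/12 gives (9/p)^(-1) = 1/3, so 9/p = 3 and p = 3.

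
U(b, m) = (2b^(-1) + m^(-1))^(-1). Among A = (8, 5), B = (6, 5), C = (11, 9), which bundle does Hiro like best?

Bundle C

Evaluate utility at each bundle:
U(A) = 2.222.
U(B) = 1.875.
U(C) = 3.414.
Highest utility is C, so C ≻ A ≻ B.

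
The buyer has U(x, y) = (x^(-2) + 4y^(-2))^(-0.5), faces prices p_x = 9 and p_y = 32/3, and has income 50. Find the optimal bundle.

For CES with ρ = -2, MRS = (1/4)·(y/x)^3.
Tangency: set MRS = p_x/p_y = 9/(32/3) = 27/32.
So (y/x)^3 = 3.375; taking the cube root, y/x = 1.5, i.e. y = 1.5·x.
Substitute into the budget 9·x + (32/3)·y = 50: 25·x = 50, so x* = 2 and y* = 1.5·2 = 3.

x* = 2, y* = 3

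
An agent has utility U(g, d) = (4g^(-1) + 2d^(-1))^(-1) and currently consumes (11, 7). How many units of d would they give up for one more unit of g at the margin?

For CES with ρ = -1, MRS = (4/2)·(d/g)^2.
At (11, 7): MRS = 98/121.
So at (11, 7) the consumer would give up 98/121 units of d for one more unit of g.

MRS = 98/121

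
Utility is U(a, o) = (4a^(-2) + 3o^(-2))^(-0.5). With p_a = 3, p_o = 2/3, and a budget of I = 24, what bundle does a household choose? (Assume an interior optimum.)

For CES with ρ = -2, MRS = (4/3)·(o/a)^3.
Tangency: set MRS = p_a/p_o = 3/(2/3) = 4.5.
So (o/a)^3 = 3.375; taking the cube root, o/a = 1.5, i.e. o = 1.5·a.
Substitute into the budget 3·a + (2/3)·o = 24: 4·a = 24, so a* = 6 and o* = 1.5·6 = 9.

a* = 6, o* = 9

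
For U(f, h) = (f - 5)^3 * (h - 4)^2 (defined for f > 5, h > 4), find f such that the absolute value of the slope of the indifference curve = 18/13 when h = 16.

f = 18

MU_f = 3·(f−5)^2·(h−4)^2, MU_h = 2·(f−5)^3·(h−4).
MRS = (3/2)·(h−4)/(f−5).
Substitute h = 16: MRS = 18/(f − 5). Setting this equal to 18/13 gives f − 5 = 18/(18/13) = 13, so f = 18.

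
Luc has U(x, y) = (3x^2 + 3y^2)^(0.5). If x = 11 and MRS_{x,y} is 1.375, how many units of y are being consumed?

For CES with ρ = 2, MRS = (y/x)^(-1).
Setting (y/11)^(-1) = 1.375 gives y/11 = 8/11 and y = 8.

y = 8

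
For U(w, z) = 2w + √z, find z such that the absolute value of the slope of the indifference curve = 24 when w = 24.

MU_w = 2, MU_z = 1/(2√z).
MRS = 2 ÷ (1/(2√z)).
MRS depends only on z: 4·√z = 24 ⇒ √z = 24/4 = 6 ⇒ z = 36.

z = 36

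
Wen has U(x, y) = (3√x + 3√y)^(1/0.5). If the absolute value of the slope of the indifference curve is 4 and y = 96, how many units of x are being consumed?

For CES with ρ = 0.5, MRS = √(y/x).
Setting √(96/x) = 4 gives 96/x = 16 and x = 6.

x = 6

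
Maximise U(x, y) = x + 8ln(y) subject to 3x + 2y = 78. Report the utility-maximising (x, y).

MU_x = 1, MU_y = 8/y.
MRS = 1 ÷ (8/y).
Tangency: set MRS = p_x/p_y = 3/2 = 1.5.
MRS depends only on y: 0.125·y = 1.5 ⇒ y* = 1.5/0.125 = 12.
From the budget, 3·x = 78 − 2·12 = 54, so x* = 18.

x* = 18, y* = 12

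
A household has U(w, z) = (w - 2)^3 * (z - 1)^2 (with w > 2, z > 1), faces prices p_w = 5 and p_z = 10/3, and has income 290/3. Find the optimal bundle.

MU_w = 3·(w−2)^2·(z−1)^2, MU_z = 2·(w−2)^3·(z−1).
MRS = (3/2)·(z−1)/(w−2).
Tangency: set MRS = p_w/p_z = 5/(10/3) = 1.5.
So (3/2)·(z − 1)/(w − 2) = 1.5, i.e. (z − 1) = (w − 2).
Rewrite the budget in excess-of-subsistence terms: 5·(w − 2) + (10/3)·(z − 1) = 290/3 − 5·2 − (10/3)·1 = 250/3.
Substituting, (25/3)·(w − 2) = 250/3, so w − 2 = 10 and w* = 12.
Then z − 1 = 10, so z* = 11.

w* = 12, z* = 11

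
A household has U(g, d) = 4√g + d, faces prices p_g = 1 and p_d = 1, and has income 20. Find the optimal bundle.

g* = 4, d* = 16

MU_g = 4/(2√g), MU_d = 1.
MRS = 4/(2√g) ÷ 1.
Tangency: set MRS = p_g/p_d = 1/1 = 1.
MRS depends only on g: 2/√g = 1 ⇒ √g = 2/1 = 2 ⇒ g* = 4.
From the budget, 1·d = 20 − 1·4 = 16, so d* = 16.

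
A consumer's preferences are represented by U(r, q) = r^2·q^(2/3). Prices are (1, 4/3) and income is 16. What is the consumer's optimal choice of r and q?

r* = 12, q* = 3

MU_r = 2·r·q^(2/3) and MU_q = 2/3·r^2·q^(-1/3).
MRS = MU_r/MU_q = (3)·q/r.
Tangency: set MRS = p_r/p_q = 1/(4/3) = 0.75.
So (3)·q/r = 0.75, i.e. q = 0.25·r.
Substitute into the budget 1·r + (4/3)·q = 16: (4/3)·r = 16, so r* = 12.
Then q* = 0.25·12 = 3.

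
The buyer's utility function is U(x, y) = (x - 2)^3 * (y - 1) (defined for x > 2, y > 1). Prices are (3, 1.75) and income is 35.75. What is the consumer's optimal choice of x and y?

x* = 9, y* = 5

MU_x = 3·(x−2)^2·(y−1), MU_y = (x−2)^3.
MRS = (3/1)·(y−1)/(x−2).
Tangency: set MRS = p_x/p_y = 3/1.75 = 12/7.
So (3/1)·(y − 1)/(x − 2) = 12/7, i.e. (y − 1) = (4/7)·(x − 2).
Rewrite the budget in excess-of-subsistence terms: 3·(x − 2) + 1.75·(y − 1) = 35.75 − 3·2 − 1.75·1 = 28.
Substituting, 4·(x − 2) = 28, so x − 2 = 7 and x* = 9.
Then y − 1 = (4/7)·7 = 4, so y* = 5.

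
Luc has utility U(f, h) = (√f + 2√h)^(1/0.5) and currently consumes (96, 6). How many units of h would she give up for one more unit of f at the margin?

For CES with ρ = 0.5, MRS = (1/2)·√(h/f).
At (96, 6): MRS = 0.125.
That is, one extra unit of f is worth 0.125 units of h at the margin.

MRS = 0.125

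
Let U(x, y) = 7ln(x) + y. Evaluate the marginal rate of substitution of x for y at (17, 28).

MU_x = 7/x, MU_y = 1.
MRS = 7/x ÷ 1.
At (17, 28): MRS = 7/17.
The indifference curve has slope −7/17 at this bundle.

MRS = 7/17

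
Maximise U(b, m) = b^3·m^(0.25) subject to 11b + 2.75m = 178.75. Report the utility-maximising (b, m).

b* = 15, m* = 5

MU_b = 3·b^2·m^(0.25) and MU_m = 0.25·b^3·m^(-0.75).
MRS = MU_b/MU_m = (12)·m/b.
Tangency: set MRS = p_b/p_m = 11/2.75 = 4.
So (12)·m/b = 4, i.e. m = (1/3)·b.
Substitute into the budget 11·b + 2.75·m = 178.75: (143/12)·b = 178.75, so b* = 15.
Then m* = (1/3)·15 = 5.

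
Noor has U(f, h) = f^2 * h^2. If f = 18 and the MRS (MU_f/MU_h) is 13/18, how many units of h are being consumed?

MU_f = 2·f·h^2 and MU_h = 2·f^2·h.
MRS = MU_f/MU_h = h/f.
Substitute f = 18: MRS = h/18. Setting h/18 = 13/18 gives h = (13/18)·18 = 13.

h = 13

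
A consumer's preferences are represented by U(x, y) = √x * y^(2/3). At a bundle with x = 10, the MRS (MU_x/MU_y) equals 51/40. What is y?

MU_x = 0.5·x^(-0.5)·y^(2/3) and MU_y = 2/3·√x·y^(-1/3).
MRS = MU_x/MU_y = (0.75)·y/x.
Substitute x = 10: MRS = y/(40/3). Setting y/(40/3) = 51/40 gives y = (51/40)·(40/3) = 17.

y = 17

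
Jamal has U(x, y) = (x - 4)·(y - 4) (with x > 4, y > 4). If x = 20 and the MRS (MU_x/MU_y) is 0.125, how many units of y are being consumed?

y = 6

MU_x = (y−4), MU_y = (x−4).
MRS = (y−4)/(x−4).
Substitute x = 20: MRS = (y − 4)/16. Setting this equal to 0.125 gives y − 4 = 0.125·16 = 2, so y = 6.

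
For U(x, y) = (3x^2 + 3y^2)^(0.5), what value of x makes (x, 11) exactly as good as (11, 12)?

U depends on (x, y) only through S = 3x^2 + 3y^2, so equal utility means equal S. At (11, 12): S = 795.
With y = 11: 3·11^2 = 363, so 3x^2 = 795 − 363 = 432, i.e. x^2 = 144.
Hence x = √144 = 12.
Check: U(12, 11) = 28.1957.

x = 12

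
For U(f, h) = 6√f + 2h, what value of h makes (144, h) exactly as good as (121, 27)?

U(121, 27) = 120.
Set U(144, h) = 120 and solve.
With f = 144: √144 = 12, so 2h = 120 − 6·12 = 48 and h = 24.
Check: U(144, 24) = 120.

h = 24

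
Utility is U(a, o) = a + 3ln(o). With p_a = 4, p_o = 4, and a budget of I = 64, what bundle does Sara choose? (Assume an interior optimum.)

a* = 13, o* = 3

MU_a = 1, MU_o = 3/o.
MRS = 1 ÷ (3/o).
Tangency: set MRS = p_a/p_o = 4/4 = 1.
MRS depends only on o: (1/3)·o = 1 ⇒ o* = 1/(1/3) = 3.
From the budget, 4·a = 64 − 4·3 = 52, so a* = 13.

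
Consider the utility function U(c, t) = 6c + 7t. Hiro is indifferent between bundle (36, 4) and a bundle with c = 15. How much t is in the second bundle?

t = 22

U(36, 4) = 244.
Set U(15, t) = 244 and solve.
6·15 + 7t = 244 ⇒ 7t = 154 ⇒ t = 22.
Check: U(15, 22) = 244.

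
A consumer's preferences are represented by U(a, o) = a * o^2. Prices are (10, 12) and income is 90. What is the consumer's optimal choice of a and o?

a* = 3, o* = 5

MU_a = o^2 and MU_o = 2·a·o.
MRS = MU_a/MU_o = (1/2)·o/a.
Tangency: set MRS = p_a/p_o = 10/12 = 5/6.
So (1/2)·o/a = 5/6, i.e. o = (5/3)·a.
Substitute into the budget 10·a + 12·o = 90: 30·a = 90, so a* = 3.
Then o* = (5/3)·3 = 5.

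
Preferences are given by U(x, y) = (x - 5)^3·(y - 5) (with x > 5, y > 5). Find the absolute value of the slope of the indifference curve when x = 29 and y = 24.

MU_x = 3·(x−5)^2·(y−5), MU_y = (x−5)^3.
MRS = (3/1)·(y−5)/(x−5).
At (29, 24): MRS = 2.375.
That is, one extra unit of x is worth 2.375 units of y at the margin.

MRS = 2.375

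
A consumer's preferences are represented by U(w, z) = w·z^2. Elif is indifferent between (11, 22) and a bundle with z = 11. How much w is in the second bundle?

w = 44

U(11, 22) = 5324.
Set U(w, 11) = 5324 and solve.
With z = 11: 11^2 = 121, so w = 5324/121 = 44.
Check: U(44, 11) = 5324.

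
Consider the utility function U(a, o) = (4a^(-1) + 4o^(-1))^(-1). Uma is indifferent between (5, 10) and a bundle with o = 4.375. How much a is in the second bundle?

U depends on (a, o) only through S = 4a^(-1) + 4o^(-1), so equal utility means equal S. At (5, 10): S = 1.2.
With o = 4.375: 4·4.375^(-1) = 32/35, so 4a^(-1) = 1.2 − 32/35 = 2/7, i.e. a^(-1) = 1/14.
Hence a = 1/(1/14) = 14.
Check: U(14, 4.375) = 0.8333.

a = 14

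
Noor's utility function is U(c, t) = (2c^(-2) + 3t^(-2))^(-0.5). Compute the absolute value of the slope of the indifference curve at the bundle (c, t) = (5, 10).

MRS = 16/3

For CES with ρ = -2, MRS = (2/3)·(t/c)^3.
At (5, 10): MRS = 16/3.
So at (5, 10) the consumer would give up 16/3 units of t for one more unit of c.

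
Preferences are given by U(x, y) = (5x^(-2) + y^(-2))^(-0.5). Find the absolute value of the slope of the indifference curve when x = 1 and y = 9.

For CES with ρ = -2, MRS = (5/1)·(y/x)^3.
At (1, 9): MRS = 3645.
That is, one extra unit of x is worth 3645 units of y at the margin.

MRS = 3645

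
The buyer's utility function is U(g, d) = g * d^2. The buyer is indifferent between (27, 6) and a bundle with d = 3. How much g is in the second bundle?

g = 108

U(27, 6) = 972.
Set U(g, 3) = 972 and solve.
With d = 3: 3^2 = 9, so g = 972/9 = 108.
Check: U(108, 3) = 972.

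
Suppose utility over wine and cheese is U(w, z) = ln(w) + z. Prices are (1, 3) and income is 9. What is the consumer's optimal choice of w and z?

MU_w = 1/w, MU_z = 1.
MRS = 1/w ÷ 1.
Tangency: set MRS = p_w/p_z = 1/3.
MRS depends only on w: 1/w = 1/3 ⇒ w* = 1/(1/3) = 3.
From the budget, 3·z = 9 − 1·3 = 6, so z* = 2.

w* = 3, z* = 2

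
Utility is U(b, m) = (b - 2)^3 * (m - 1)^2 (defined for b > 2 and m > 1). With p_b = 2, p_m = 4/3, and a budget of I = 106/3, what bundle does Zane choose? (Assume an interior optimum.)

MU_b = 3·(b−2)^2·(m−1)^2, MU_m = 2·(b−2)^3·(m−1).
MRS = (3/2)·(m−1)/(b−2).
Tangency: set MRS = p_b/p_m = 2/(4/3) = 1.5.
So (3/2)·(m − 1)/(b − 2) = 1.5, i.e. (m − 1) = (b − 2).
Rewrite the budget in excess-of-subsistence terms: 2·(b − 2) + (4/3)·(m − 1) = 106/3 − 2·2 − (4/3)·1 = 30.
Substituting, (10/3)·(b − 2) = 30, so b − 2 = 9 and b* = 11.
Then m − 1 = 9, so m* = 10.

b* = 11, m* = 10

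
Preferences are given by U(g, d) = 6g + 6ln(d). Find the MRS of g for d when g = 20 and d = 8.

MRS = 8

MU_g = 6, MU_d = 6/d.
MRS = 6 ÷ (6/d).
At (20, 8): MRS = 8.
The indifference curve has slope −8 at this bundle.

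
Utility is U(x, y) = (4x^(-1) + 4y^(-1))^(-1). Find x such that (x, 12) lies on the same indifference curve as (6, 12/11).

x = 1

U depends on (x, y) only through S = 4x^(-1) + 4y^(-1), so equal utility means equal S. At (6, 12/11): S = 13/3.
With y = 12: 4·12^(-1) = 1/3, so 4x^(-1) = 13/3 − 1/3 = 4, i.e. x^(-1) = 1.
Hence x = 1/1 = 1.
Check: U(1, 12) = 0.2308.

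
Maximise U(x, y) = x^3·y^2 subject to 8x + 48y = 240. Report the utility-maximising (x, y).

x* = 18, y* = 2

MU_x = 3·x^2·y^2 and MU_y = 2·x^3·y.
MRS = MU_x/MU_y = (3/2)·y/x.
Tangency: set MRS = p_x/p_y = 8/48 = 1/6.
So (3/2)·y/x = 1/6, i.e. y = (1/9)·x.
Substitute into the budget 8·x + 48·y = 240: (40/3)·x = 240, so x* = 18.
Then y* = (1/9)·18 = 2.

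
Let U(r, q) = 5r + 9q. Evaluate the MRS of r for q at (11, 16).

MU_r = 5, MU_q = 9, so MRS = 5/9 at every bundle.
At (11, 16): MRS = 5/9.
That is, one extra unit of r is worth 5/9 units of q at the margin.

MRS = 5/9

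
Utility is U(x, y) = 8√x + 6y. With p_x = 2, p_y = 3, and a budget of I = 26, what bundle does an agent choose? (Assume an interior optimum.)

MU_x = 8/(2√x), MU_y = 6.
MRS = 8/(2√x) ÷ 6.
Tangency: set MRS = p_x/p_y = 2/3.
MRS depends only on x: (2/3)/√x = 2/3 ⇒ √x = (2/3)/(2/3) = 1 ⇒ x* = 1.
From the budget, 3·y = 26 − 2·1 = 24, so y* = 8.

x* = 1, y* = 8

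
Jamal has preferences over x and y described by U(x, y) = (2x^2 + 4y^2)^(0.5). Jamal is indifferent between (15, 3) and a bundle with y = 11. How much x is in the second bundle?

U depends on (x, y) only through S = 2x^2 + 4y^2, so equal utility means equal S. At (15, 3): S = 486.
With y = 11: 4·11^2 = 484, so 2x^2 = 486 − 484 = 2, i.e. x^2 = 1.
Hence x = √1 = 1.
Check: U(1, 11) = 22.0454.

x = 1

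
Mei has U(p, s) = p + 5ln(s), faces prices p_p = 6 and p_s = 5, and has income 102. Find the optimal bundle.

p* = 12, s* = 6

MU_p = 1, MU_s = 5/s.
MRS = 1 ÷ (5/s).
Tangency: set MRS = p_p/p_s = 6/5 = 1.2.
MRS depends only on s: 0.2·s = 1.2 ⇒ s* = 1.2/0.2 = 6.
From the budget, 6·p = 102 − 5·6 = 72, so p* = 12.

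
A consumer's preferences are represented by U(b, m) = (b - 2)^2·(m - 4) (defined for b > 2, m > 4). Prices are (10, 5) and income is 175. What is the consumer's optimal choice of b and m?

MU_b = 2·(b−2)·(m−4), MU_m = (b−2)^2.
MRS = (2/1)·(m−4)/(b−2).
Tangency: set MRS = p_b/p_m = 10/5 = 2.
So (2/1)·(m − 4)/(b − 2) = 2, i.e. (m − 4) = (b − 2).
Rewrite the budget in excess-of-subsistence terms: 10·(b − 2) + 5·(m − 4) = 175 − 10·2 − 5·4 = 135.
Substituting, 15·(b − 2) = 135, so b − 2 = 9 and b* = 11.
Then m − 4 = 9, so m* = 13.

b* = 11, m* = 13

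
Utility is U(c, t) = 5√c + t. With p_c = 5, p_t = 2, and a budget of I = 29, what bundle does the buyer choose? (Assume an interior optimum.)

MU_c = 5/(2√c), MU_t = 1.
MRS = 5/(2√c) ÷ 1.
Tangency: set MRS = p_c/p_t = 5/2 = 2.5.
MRS depends only on c: 2.5/√c = 2.5 ⇒ √c = 2.5/2.5 = 1 ⇒ c* = 1.
From the budget, 2·t = 29 − 5·1 = 24, so t* = 12.

c* = 1, t* = 12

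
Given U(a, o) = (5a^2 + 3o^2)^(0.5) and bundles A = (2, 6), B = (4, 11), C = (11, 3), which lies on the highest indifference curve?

Bundle C

Evaluate utility at each bundle:
U(A) = 11.314.
U(B) = 21.048.
U(C) = 25.140.
Highest utility is C, so C ≻ B ≻ A.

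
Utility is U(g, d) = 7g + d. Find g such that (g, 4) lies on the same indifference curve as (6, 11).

U(6, 11) = 53.
Set U(g, 4) = 53 and solve.
7g + 4 = 53 ⇒ 7g = 49 ⇒ g = 7.
Check: U(7, 4) = 53.

g = 7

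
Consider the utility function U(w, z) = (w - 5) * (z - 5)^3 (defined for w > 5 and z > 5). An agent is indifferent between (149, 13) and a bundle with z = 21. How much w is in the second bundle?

w = 23

U(149, 13) = 73728.
Set U(w, 21) = 73728 and solve.
With z = 21: (21 − 5)^3 = 4096, so (w − 5) = 73728/4096 = 18.
So w = 5 + 18 = 23.
Check: U(23, 21) = 73728.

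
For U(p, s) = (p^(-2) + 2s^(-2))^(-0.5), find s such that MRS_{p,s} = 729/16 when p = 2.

For CES with ρ = -2, MRS = (1/2)·(s/p)^3.
Setting (1/2)·(s/2)^3 = 729/16 gives (s/2)^3 = 91.125, so s/2 = 4.5 and s = 9.

s = 9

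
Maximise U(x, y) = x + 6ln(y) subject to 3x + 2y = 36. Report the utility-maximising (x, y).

x* = 6, y* = 9

MU_x = 1, MU_y = 6/y.
MRS = 1 ÷ (6/y).
Tangency: set MRS = p_x/p_y = 3/2 = 1.5.
MRS depends only on y: (1/6)·y = 1.5 ⇒ y* = 1.5/(1/6) = 9.
From the budget, 3·x = 36 − 2·9 = 18, so x* = 6.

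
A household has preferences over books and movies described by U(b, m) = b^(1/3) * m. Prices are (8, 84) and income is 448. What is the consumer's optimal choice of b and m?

b* = 14, m* = 4

MU_b = 1/3·b^(-2/3)·m and MU_m = b^(1/3).
MRS = MU_b/MU_m = (1/3)·m/b.
Tangency: set MRS = p_b/p_m = 8/84 = 2/21.
So (1/3)·m/b = 2/21, i.e. m = (2/7)·b.
Substitute into the budget 8·b + 84·m = 448: 32·b = 448, so b* = 14.
Then m* = (2/7)·14 = 4.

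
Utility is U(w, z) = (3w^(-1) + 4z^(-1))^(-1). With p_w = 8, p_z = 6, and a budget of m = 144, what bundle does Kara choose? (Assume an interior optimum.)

w* = 9, z* = 12

For CES with ρ = -1, MRS = (3/4)·(z/w)^2.
Tangency: set MRS = p_w/p_z = 8/6 = 4/3.
So (z/w)^2 = 16/9; taking the square root, z/w = 4/3, i.e. z = (4/3)·w.
Substitute into the budget 8·w + 6·z = 144: 16·w = 144, so w* = 9 and z* = (4/3)·9 = 12.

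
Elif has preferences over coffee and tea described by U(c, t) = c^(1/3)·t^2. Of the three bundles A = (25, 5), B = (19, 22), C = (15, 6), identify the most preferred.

Evaluate utility at each bundle:
U(A) = 73.100.
U(B) = 1291.506.
U(C) = 88.784.
Highest utility is B, so B ≻ C ≻ A.

Bundle B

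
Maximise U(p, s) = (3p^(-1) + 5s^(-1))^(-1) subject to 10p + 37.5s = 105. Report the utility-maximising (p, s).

p* = 3, s* = 2

For CES with ρ = -1, MRS = (3/5)·(s/p)^2.
Tangency: set MRS = p_p/p_s = 10/37.5 = 4/15.
So (s/p)^2 = 4/9; taking the square root, s/p = 2/3, i.e. s = (2/3)·p.
Substitute into the budget 10·p + 37.5·s = 105: 35·p = 105, so p* = 3 and s* = (2/3)·3 = 2.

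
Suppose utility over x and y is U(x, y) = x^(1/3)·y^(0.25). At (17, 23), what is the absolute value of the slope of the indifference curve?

MRS = 92/51

MU_x = 1/3·x^(-2/3)·y^(0.25) and MU_y = 0.25·x^(1/3)·y^(-0.75).
MRS = MU_x/MU_y = (4/3)·y/x.
At (17, 23): MRS = 92/51.
The indifference curve has slope −92/51 at this bundle.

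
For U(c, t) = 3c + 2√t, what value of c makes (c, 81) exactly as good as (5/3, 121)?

U(5/3, 121) = 27.
Set U(c, 81) = 27 and solve.
With t = 81: √81 = 9, so 3c = 27 − 2·9 = 9 and c = 3.
Check: U(3, 81) = 27.

c = 3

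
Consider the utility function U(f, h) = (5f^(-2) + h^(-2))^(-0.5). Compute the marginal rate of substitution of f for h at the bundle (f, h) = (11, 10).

For CES with ρ = -2, MRS = (5/1)·(h/f)^3.
At (11, 10): MRS = 5000/1331.
So at (11, 10) the consumer would give up 5000/1331 units of h for one more unit of f.

MRS = 5000/1331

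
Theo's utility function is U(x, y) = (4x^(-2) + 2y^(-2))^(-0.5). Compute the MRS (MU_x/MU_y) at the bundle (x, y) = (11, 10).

For CES with ρ = -2, MRS = (4/2)·(y/x)^3.
At (11, 10): MRS = 2000/1331.
So at (11, 10) the consumer would give up 2000/1331 units of y for one more unit of x.

MRS = 2000/1331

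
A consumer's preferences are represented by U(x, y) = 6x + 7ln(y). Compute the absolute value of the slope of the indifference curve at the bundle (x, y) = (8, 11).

MRS = 66/7

MU_x = 6, MU_y = 7/y.
MRS = 6 ÷ (7/y).
At (8, 11): MRS = 66/7.
The indifference curve has slope −66/7 at this bundle.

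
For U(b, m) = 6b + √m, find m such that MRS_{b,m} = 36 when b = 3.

m = 9

MU_b = 6, MU_m = 1/(2√m).
MRS = 6 ÷ (1/(2√m)).
MRS depends only on m: 12·√m = 36 ⇒ √m = 36/12 = 3 ⇒ m = 9.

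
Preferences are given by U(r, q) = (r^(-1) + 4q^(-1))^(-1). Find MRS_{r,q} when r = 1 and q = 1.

For CES with ρ = -1, MRS = (1/4)·(q/r)^2.
At (1, 1): MRS = 0.25.
The indifference curve has slope −0.25 at this bundle.

MRS = 0.25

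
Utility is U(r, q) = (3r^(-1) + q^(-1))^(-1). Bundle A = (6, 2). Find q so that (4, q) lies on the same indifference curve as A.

U depends on (r, q) only through S = 3r^(-1) + q^(-1), so equal utility means equal S. At (6, 2): S = 1.
With r = 4: 3·4^(-1) = 0.75, so q^(-1) = 1 − 0.75 = 0.25.
Hence q = 1/0.25 = 4.
Check: U(4, 4) = 1.

q = 4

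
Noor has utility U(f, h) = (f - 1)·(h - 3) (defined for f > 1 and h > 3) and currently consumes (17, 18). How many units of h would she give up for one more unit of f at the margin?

MU_f = (h−3), MU_h = (f−1).
MRS = (h−3)/(f−1).
At (17, 18): MRS = 15/16.
The indifference curve has slope −15/16 at this bundle.

MRS = 15/16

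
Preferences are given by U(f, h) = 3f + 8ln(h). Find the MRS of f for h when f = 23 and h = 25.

MRS = 9.375

MU_f = 3, MU_h = 8/h.
MRS = 3 ÷ (8/h).
At (23, 25): MRS = 9.375.
That is, one extra unit of f is worth 9.375 units of h at the margin.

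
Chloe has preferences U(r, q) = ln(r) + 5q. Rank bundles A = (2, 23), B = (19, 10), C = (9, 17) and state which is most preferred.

Evaluate utility at each bundle:
U(A) = 115.693.
U(B) = 52.944.
U(C) = 87.197.
Highest utility is A, so A ≻ C ≻ B.

Bundle A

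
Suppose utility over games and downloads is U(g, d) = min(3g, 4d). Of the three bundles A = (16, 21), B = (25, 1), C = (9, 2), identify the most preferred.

Bundle A

Evaluate utility at each bundle:
U(A) = 48.
U(B) = 4.
U(C) = 8.
Highest utility is A, so A ≻ C ≻ B.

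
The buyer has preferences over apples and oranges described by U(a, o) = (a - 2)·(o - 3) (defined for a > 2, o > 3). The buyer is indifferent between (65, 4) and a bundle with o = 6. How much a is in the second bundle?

a = 23

U(65, 4) = 63.
Set U(a, 6) = 63 and solve.
With o = 6: (6 − 3) = 3, so (a − 2) = 63/3 = 21.
So a = 2 + 21 = 23.
Check: U(23, 6) = 63.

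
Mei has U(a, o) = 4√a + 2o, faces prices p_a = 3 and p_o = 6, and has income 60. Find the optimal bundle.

a* = 4, o* = 8

MU_a = 4/(2√a), MU_o = 2.
MRS = 4/(2√a) ÷ 2.
Tangency: set MRS = p_a/p_o = 3/6 = 0.5.
MRS depends only on a: 1/√a = 0.5 ⇒ √a = 1/0.5 = 2 ⇒ a* = 4.
From the budget, 6·o = 60 − 3·4 = 48, so o* = 8.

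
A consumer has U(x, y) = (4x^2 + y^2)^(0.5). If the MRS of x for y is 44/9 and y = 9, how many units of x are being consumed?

x = 11

For CES with ρ = 2, MRS = (4/1)·(y/x)^(-1).
Setting (4/1)·(9/x)^(-1) = 44/9 gives (9/x)^(-1) = 11/9, so 9/x = 9/11 and x = 11.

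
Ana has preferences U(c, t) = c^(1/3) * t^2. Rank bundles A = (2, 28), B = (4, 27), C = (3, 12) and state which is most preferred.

Evaluate utility at each bundle:
U(A) = 987.778.
U(B) = 1157.215.
U(C) = 207.684.
Highest utility is B, so B ≻ A ≻ C.

Bundle B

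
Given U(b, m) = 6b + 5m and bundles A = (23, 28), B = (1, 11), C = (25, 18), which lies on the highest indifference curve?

Evaluate utility at each bundle:
U(A) = 278.
U(B) = 61.
U(C) = 240.
Highest utility is A, so A ≻ C ≻ B.

Bundle A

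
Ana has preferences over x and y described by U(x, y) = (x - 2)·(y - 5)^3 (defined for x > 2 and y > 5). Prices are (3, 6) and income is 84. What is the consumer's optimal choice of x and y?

MU_x = (y−5)^3, MU_y = 3·(x−2)·(y−5)^2.
MRS = (1/3)·(y−5)/(x−2).
Tangency: set MRS = p_x/p_y = 3/6 = 0.5.
So (1/3)·(y − 5)/(x − 2) = 0.5, i.e. (y − 5) = 1.5·(x − 2).
Rewrite the budget in excess-of-subsistence terms: 3·(x − 2) + 6·(y − 5) = 84 − 3·2 − 6·5 = 48.
Substituting, 12·(x − 2) = 48, so x − 2 = 4 and x* = 6.
Then y − 5 = 1.5·4 = 6, so y* = 11.

x* = 6, y* = 11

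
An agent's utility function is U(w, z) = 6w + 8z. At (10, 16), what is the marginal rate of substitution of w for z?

MU_w = 6, MU_z = 8, so MRS = 6/8 = 0.75 at every bundle.
At (10, 16): MRS = 0.75.
So at (10, 16) the consumer would give up 0.75 units of z for one more unit of w.

MRS = 0.75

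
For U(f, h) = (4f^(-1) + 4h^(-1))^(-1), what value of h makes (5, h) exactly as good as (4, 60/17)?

h = 3

U depends on (f, h) only through S = 4f^(-1) + 4h^(-1), so equal utility means equal S. At (4, 60/17): S = 32/15.
With f = 5: 4·5^(-1) = 0.8, so 4h^(-1) = 32/15 − 0.8 = 4/3, i.e. h^(-1) = 1/3.
Hence h = 1/(1/3) = 3.
Check: U(5, 3) = 0.4688.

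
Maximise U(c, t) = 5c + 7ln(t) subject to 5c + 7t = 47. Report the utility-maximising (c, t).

MU_c = 5, MU_t = 7/t.
MRS = 5 ÷ (7/t).
Tangency: set MRS = p_c/p_t = 5/7.
MRS depends only on t: (5/7)·t = 5/7 ⇒ t* = (5/7)/(5/7) = 1.
From the budget, 5·c = 47 − 7·1 = 40, so c* = 8.

c* = 8, t* = 1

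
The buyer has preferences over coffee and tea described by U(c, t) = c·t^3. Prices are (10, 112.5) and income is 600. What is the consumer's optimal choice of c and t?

c* = 15, t* = 4

MU_c = t^3 and MU_t = 3·c·t^2.
MRS = MU_c/MU_t = (1/3)·t/c.
Tangency: set MRS = p_c/p_t = 10/112.5 = 4/45.
So (1/3)·t/c = 4/45, i.e. t = (4/15)·c.
Substitute into the budget 10·c + 112.5·t = 600: 40·c = 600, so c* = 15.
Then t* = (4/15)·15 = 4.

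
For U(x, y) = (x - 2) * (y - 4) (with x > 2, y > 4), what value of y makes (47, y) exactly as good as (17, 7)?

y = 5

U(17, 7) = 45.
Set U(47, y) = 45 and solve.
With x = 47: (47 − 2) = 45, so (y − 4) = 45/45 = 1.
So y = 4 + 1 = 5.
Check: U(47, 5) = 45.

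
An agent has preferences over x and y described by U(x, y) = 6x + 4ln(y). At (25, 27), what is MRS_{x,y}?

MRS = 40.5

MU_x = 6, MU_y = 4/y.
MRS = 6 ÷ (4/y).
At (25, 27): MRS = 40.5.
So at (25, 27) the consumer would give up 40.5 units of y for one more unit of x.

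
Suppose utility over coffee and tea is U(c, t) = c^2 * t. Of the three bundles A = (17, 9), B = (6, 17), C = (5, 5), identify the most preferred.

Bundle A

Evaluate utility at each bundle:
U(A) = 2601.
U(B) = 612.
U(C) = 125.
Highest utility is A, so A ≻ B ≻ C.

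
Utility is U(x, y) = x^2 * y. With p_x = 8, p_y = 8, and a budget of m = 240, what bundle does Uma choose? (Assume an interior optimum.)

x* = 20, y* = 10

MU_x = 2·x·y and MU_y = x^2.
MRS = MU_x/MU_y = (2/1)·y/x.
Tangency: set MRS = p_x/p_y = 8/8 = 1.
So (2/1)·y/x = 1, i.e. y = 0.5·x.
Substitute into the budget 8·x + 8·y = 240: 12·x = 240, so x* = 20.
Then y* = 0.5·20 = 10.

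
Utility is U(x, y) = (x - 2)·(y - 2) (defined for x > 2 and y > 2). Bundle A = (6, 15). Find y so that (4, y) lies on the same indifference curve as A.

y = 28

U(6, 15) = 52.
Set U(4, y) = 52 and solve.
With x = 4: (4 − 2) = 2, so (y − 2) = 52/2 = 26.
So y = 2 + 26 = 28.
Check: U(4, 28) = 52.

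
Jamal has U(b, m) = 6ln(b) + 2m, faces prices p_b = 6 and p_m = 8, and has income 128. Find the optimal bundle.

MU_b = 6/b, MU_m = 2.
MRS = 6/b ÷ 2.
Tangency: set MRS = p_b/p_m = 6/8 = 0.75.
MRS depends only on b: 3/b = 0.75 ⇒ b* = 3/0.75 = 4.
From the budget, 8·m = 128 − 6·4 = 104, so m* = 13.

b* = 4, m* = 13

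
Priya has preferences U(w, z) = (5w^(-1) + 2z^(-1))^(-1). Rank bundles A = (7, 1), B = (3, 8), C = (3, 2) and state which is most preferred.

Evaluate utility at each bundle:
U(A) = 0.368.
U(B) = 0.522.
U(C) = 0.375.
Highest utility is B, so B ≻ C ≻ A.

Bundle B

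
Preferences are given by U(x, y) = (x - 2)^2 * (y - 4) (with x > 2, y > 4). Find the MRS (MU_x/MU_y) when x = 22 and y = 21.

MU_x = 2·(x−2)·(y−4), MU_y = (x−2)^2.
MRS = (2/1)·(y−4)/(x−2).
At (22, 21): MRS = 1.7.
That is, one extra unit of x is worth 1.7 units of y at the margin.

MRS = 1.7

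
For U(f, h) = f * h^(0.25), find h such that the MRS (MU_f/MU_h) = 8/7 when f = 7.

h = 2

MU_f = h^(0.25) and MU_h = 0.25·f·h^(-0.75).
MRS = MU_f/MU_h = (4)·h/f.
Substitute f = 7: MRS = h/1.75. Setting h/1.75 = 8/7 gives h = (8/7)·1.75 = 2.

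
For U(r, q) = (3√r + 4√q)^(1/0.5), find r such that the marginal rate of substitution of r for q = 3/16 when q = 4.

For CES with ρ = 0.5, MRS = (3/4)·√(q/r).
Setting (3/4)·√(4/r) = 3/16 gives √(4/r) = 0.25, so 4/r = 1/16 and r = 64.

r = 64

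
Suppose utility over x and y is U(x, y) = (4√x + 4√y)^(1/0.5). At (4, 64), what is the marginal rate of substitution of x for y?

MRS = 4

For CES with ρ = 0.5, MRS = √(y/x).
At (4, 64): MRS = 4.
That is, one extra unit of x is worth 4 units of y at the margin.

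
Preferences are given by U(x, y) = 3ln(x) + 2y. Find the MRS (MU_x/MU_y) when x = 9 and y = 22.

MU_x = 3/x, MU_y = 2.
MRS = 3/x ÷ 2.
At (9, 22): MRS = 1/6.
The indifference curve has slope −1/6 at this bundle.

MRS = 1/6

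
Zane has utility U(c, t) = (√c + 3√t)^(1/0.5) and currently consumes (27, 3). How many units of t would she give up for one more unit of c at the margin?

MRS = 1/9

For CES with ρ = 0.5, MRS = (1/3)·√(t/c).
At (27, 3): MRS = 1/9.
The indifference curve has slope −1/9 at this bundle.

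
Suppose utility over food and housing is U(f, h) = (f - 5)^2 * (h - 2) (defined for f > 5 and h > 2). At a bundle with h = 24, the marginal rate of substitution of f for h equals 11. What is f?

MU_f = 2·(f−5)·(h−2), MU_h = (f−5)^2.
MRS = (2/1)·(h−2)/(f−5).
Substitute h = 24: MRS = 44/(f − 5). Setting this equal to 11 gives f − 5 = 44/11 = 4, so f = 9.

f = 9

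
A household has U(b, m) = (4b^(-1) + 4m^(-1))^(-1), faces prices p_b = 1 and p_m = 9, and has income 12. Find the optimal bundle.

b* = 3, m* = 1

For CES with ρ = -1, MRS = (m/b)^2.
Tangency: set MRS = p_b/p_m = 1/9.
So (m/b)^2 = 1/9; taking the square root, m/b = 1/3, i.e. m = (1/3)·b.
Substitute into the budget 1·b + 9·m = 12: 4·b = 12, so b* = 3 and m* = (1/3)·3 = 1.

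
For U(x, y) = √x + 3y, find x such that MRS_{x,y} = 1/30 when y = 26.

x = 25

MU_x = 1/(2√x), MU_y = 3.
MRS = 1/(2√x) ÷ 3.
MRS depends only on x: (1/6)/√x = 1/30 ⇒ √x = (1/6)/(1/30) = 5 ⇒ x = 25.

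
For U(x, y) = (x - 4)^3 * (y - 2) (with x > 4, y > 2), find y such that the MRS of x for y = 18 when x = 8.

y = 26

MU_x = 3·(x−4)^2·(y−2), MU_y = (x−4)^3.
MRS = (3/1)·(y−2)/(x−4).
Substitute x = 8: MRS = (y − 2)/(4/3). Setting this equal to 18 gives y − 2 = 18·(4/3) = 24, so y = 26.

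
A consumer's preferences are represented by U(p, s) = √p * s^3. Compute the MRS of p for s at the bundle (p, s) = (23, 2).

MRS = 1/69

MU_p = 0.5·p^(-0.5)·s^3 and MU_s = 3·√p·s^2.
MRS = MU_p/MU_s = (1/6)·s/p.
At (23, 2): MRS = 1/69.
So at (23, 2) the consumer would give up 1/69 units of s for one more unit of p.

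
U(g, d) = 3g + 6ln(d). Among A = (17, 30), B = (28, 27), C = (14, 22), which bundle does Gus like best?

Evaluate utility at each bundle:
U(A) = 71.407.
U(B) = 103.775.
U(C) = 60.546.
Highest utility is B, so B ≻ A ≻ C.

Bundle B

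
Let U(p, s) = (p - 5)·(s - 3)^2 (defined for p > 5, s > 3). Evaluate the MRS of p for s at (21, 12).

MRS = 9/32

MU_p = (s−3)^2, MU_s = 2·(p−5)·(s−3).
MRS = (1/2)·(s−3)/(p−5).
At (21, 12): MRS = 9/32.
The indifference curve has slope −9/32 at this bundle.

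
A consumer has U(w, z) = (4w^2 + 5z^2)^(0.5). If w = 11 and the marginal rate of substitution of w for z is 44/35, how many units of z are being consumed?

For CES with ρ = 2, MRS = (4/5)·(z/w)^(-1).
Setting (4/5)·(z/11)^(-1) = 44/35 gives (z/11)^(-1) = 11/7, so z/11 = 7/11 and z = 7.

z = 7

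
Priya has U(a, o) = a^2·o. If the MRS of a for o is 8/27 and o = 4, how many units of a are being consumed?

MU_a = 2·a·o and MU_o = a^2.
MRS = MU_a/MU_o = (2/1)·o/a.
Substitute o = 4: MRS = 8/a. Setting 8/a = 8/27 gives a = 8/(8/27) = 27.

a = 27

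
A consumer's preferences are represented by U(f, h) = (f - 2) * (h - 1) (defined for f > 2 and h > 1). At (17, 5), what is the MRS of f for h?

MRS = 4/15

MU_f = (h−1), MU_h = (f−2).
MRS = (h−1)/(f−2).
At (17, 5): MRS = 4/15.
So at (17, 5) the consumer would give up 4/15 units of h for one more unit of f.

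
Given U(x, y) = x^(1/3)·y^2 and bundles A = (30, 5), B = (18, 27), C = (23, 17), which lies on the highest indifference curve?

Evaluate utility at each bundle:
U(A) = 77.681.
U(B) = 1910.520.
U(C) = 821.878.
Highest utility is B, so B ≻ C ≻ A.

Bundle B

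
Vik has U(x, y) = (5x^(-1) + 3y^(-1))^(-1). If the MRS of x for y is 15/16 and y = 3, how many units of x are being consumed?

For CES with ρ = -1, MRS = (5/3)·(y/x)^2.
Setting (5/3)·(3/x)^2 = 15/16 gives (3/x)^2 = 9/16, so 3/x = 0.75 and x = 4.

x = 4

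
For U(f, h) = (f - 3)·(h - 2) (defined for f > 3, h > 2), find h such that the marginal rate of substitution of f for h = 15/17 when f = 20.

MU_f = (h−2), MU_h = (f−3).
MRS = (h−2)/(f−3).
Substitute f = 20: MRS = (h − 2)/17. Setting this equal to 15/17 gives h − 2 = (15/17)·17 = 15, so h = 17.

h = 17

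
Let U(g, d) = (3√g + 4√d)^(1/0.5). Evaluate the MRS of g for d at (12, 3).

For CES with ρ = 0.5, MRS = (3/4)·√(d/g).
At (12, 3): MRS = 0.375.
So at (12, 3) the consumer would give up 0.375 units of d for one more unit of g.

MRS = 0.375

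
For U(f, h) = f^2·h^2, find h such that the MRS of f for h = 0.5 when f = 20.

h = 10

MU_f = 2·f·h^2 and MU_h = 2·f^2·h.
MRS = MU_f/MU_h = h/f.
Substitute f = 20: MRS = h/20. Setting h/20 = 0.5 gives h = 0.5·20 = 10.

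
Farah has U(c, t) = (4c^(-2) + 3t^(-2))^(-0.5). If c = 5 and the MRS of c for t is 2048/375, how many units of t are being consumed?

t = 8

For CES with ρ = -2, MRS = (4/3)·(t/c)^3.
Setting (4/3)·(t/5)^3 = 2048/375 gives (t/5)^3 = 512/125, so t/5 = 1.6 and t = 8.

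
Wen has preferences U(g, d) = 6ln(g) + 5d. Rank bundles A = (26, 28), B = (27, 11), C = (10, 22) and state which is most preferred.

Bundle A

Evaluate utility at each bundle:
U(A) = 159.549.
U(B) = 74.775.
U(C) = 123.816.
Highest utility is A, so A ≻ C ≻ B.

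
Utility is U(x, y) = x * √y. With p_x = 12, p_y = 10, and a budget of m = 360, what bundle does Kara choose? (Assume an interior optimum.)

x* = 20, y* = 12

MU_x = √y and MU_y = 0.5·x·y^(-0.5).
MRS = MU_x/MU_y = (2)·y/x.
Tangency: set MRS = p_x/p_y = 12/10 = 1.2.
So (2)·y/x = 1.2, i.e. y = 0.6·x.
Substitute into the budget 12·x + 10·y = 360: 18·x = 360, so x* = 20.
Then y* = 0.6·20 = 12.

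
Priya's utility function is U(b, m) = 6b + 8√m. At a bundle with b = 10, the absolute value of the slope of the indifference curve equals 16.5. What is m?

m = 121

MU_b = 6, MU_m = 8/(2√m).
MRS = 6 ÷ (8/(2√m)).
MRS depends only on m: 1.5·√m = 16.5 ⇒ √m = 16.5/1.5 = 11 ⇒ m = 121.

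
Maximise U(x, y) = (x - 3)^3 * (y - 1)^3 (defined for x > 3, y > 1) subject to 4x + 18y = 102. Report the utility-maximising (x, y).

x* = 12, y* = 3

MU_x = 3·(x−3)^2·(y−1)^3, MU_y = 3·(x−3)^3·(y−1)^2.
MRS = (y−1)/(x−3).
Tangency: set MRS = p_x/p_y = 4/18 = 2/9.
So (y − 1)/(x − 3) = 2/9, i.e. (y − 1) = (2/9)·(x − 3).
Rewrite the budget in excess-of-subsistence terms: 4·(x − 3) + 18·(y − 1) = 102 − 4·3 − 18·1 = 72.
Substituting, 8·(x − 3) = 72, so x − 3 = 9 and x* = 12.
Then y − 1 = (2/9)·9 = 2, so y* = 3.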